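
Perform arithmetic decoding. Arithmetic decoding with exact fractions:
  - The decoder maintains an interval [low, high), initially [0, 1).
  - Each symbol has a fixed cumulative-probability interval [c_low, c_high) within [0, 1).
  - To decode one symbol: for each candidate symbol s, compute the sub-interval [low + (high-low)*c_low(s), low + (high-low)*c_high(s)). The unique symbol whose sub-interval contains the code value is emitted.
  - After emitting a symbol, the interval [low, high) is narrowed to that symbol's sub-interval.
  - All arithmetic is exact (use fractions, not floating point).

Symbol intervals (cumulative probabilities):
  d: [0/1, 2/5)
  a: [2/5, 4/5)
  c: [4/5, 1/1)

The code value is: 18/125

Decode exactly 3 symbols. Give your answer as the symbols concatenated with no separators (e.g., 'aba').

Step 1: interval [0/1, 1/1), width = 1/1 - 0/1 = 1/1
  'd': [0/1 + 1/1*0/1, 0/1 + 1/1*2/5) = [0/1, 2/5) <- contains code 18/125
  'a': [0/1 + 1/1*2/5, 0/1 + 1/1*4/5) = [2/5, 4/5)
  'c': [0/1 + 1/1*4/5, 0/1 + 1/1*1/1) = [4/5, 1/1)
  emit 'd', narrow to [0/1, 2/5)
Step 2: interval [0/1, 2/5), width = 2/5 - 0/1 = 2/5
  'd': [0/1 + 2/5*0/1, 0/1 + 2/5*2/5) = [0/1, 4/25) <- contains code 18/125
  'a': [0/1 + 2/5*2/5, 0/1 + 2/5*4/5) = [4/25, 8/25)
  'c': [0/1 + 2/5*4/5, 0/1 + 2/5*1/1) = [8/25, 2/5)
  emit 'd', narrow to [0/1, 4/25)
Step 3: interval [0/1, 4/25), width = 4/25 - 0/1 = 4/25
  'd': [0/1 + 4/25*0/1, 0/1 + 4/25*2/5) = [0/1, 8/125)
  'a': [0/1 + 4/25*2/5, 0/1 + 4/25*4/5) = [8/125, 16/125)
  'c': [0/1 + 4/25*4/5, 0/1 + 4/25*1/1) = [16/125, 4/25) <- contains code 18/125
  emit 'c', narrow to [16/125, 4/25)

Answer: ddc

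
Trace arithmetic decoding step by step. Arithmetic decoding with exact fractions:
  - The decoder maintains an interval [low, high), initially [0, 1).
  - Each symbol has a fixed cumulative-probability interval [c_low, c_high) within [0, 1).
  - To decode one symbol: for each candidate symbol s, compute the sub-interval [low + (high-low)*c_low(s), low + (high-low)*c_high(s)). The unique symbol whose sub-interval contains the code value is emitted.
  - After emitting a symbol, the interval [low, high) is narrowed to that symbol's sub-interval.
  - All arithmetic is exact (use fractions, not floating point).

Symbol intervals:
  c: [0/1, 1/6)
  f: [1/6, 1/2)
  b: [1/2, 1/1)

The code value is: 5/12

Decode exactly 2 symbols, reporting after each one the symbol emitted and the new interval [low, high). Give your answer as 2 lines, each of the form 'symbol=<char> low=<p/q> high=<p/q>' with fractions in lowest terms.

Answer: symbol=f low=1/6 high=1/2
symbol=b low=1/3 high=1/2

Derivation:
Step 1: interval [0/1, 1/1), width = 1/1 - 0/1 = 1/1
  'c': [0/1 + 1/1*0/1, 0/1 + 1/1*1/6) = [0/1, 1/6)
  'f': [0/1 + 1/1*1/6, 0/1 + 1/1*1/2) = [1/6, 1/2) <- contains code 5/12
  'b': [0/1 + 1/1*1/2, 0/1 + 1/1*1/1) = [1/2, 1/1)
  emit 'f', narrow to [1/6, 1/2)
Step 2: interval [1/6, 1/2), width = 1/2 - 1/6 = 1/3
  'c': [1/6 + 1/3*0/1, 1/6 + 1/3*1/6) = [1/6, 2/9)
  'f': [1/6 + 1/3*1/6, 1/6 + 1/3*1/2) = [2/9, 1/3)
  'b': [1/6 + 1/3*1/2, 1/6 + 1/3*1/1) = [1/3, 1/2) <- contains code 5/12
  emit 'b', narrow to [1/3, 1/2)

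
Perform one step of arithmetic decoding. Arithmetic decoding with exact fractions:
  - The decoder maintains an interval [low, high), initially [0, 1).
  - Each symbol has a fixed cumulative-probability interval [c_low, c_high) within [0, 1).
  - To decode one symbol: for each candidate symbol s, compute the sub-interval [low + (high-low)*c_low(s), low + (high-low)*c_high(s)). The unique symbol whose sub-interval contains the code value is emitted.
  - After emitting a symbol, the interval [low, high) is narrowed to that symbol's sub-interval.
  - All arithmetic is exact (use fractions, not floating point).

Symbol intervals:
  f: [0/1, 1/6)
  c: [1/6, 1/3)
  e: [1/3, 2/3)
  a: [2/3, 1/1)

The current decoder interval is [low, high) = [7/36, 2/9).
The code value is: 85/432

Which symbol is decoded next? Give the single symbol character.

Answer: f

Derivation:
Interval width = high − low = 2/9 − 7/36 = 1/36
Scaled code = (code − low) / width = (85/432 − 7/36) / 1/36 = 1/12
  f: [0/1, 1/6) ← scaled code falls here ✓
  c: [1/6, 1/3) 
  e: [1/3, 2/3) 
  a: [2/3, 1/1) 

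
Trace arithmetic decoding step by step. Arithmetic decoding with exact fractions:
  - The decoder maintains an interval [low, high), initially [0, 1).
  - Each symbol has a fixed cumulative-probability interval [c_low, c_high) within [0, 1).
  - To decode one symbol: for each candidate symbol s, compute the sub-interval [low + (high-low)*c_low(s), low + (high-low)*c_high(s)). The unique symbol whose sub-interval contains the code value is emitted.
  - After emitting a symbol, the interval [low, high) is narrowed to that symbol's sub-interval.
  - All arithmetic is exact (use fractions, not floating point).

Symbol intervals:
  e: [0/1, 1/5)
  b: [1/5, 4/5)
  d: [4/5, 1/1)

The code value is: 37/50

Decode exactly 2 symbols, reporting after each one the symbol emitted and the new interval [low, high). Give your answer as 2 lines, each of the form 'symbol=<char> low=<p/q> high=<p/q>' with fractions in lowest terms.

Step 1: interval [0/1, 1/1), width = 1/1 - 0/1 = 1/1
  'e': [0/1 + 1/1*0/1, 0/1 + 1/1*1/5) = [0/1, 1/5)
  'b': [0/1 + 1/1*1/5, 0/1 + 1/1*4/5) = [1/5, 4/5) <- contains code 37/50
  'd': [0/1 + 1/1*4/5, 0/1 + 1/1*1/1) = [4/5, 1/1)
  emit 'b', narrow to [1/5, 4/5)
Step 2: interval [1/5, 4/5), width = 4/5 - 1/5 = 3/5
  'e': [1/5 + 3/5*0/1, 1/5 + 3/5*1/5) = [1/5, 8/25)
  'b': [1/5 + 3/5*1/5, 1/5 + 3/5*4/5) = [8/25, 17/25)
  'd': [1/5 + 3/5*4/5, 1/5 + 3/5*1/1) = [17/25, 4/5) <- contains code 37/50
  emit 'd', narrow to [17/25, 4/5)

Answer: symbol=b low=1/5 high=4/5
symbol=d low=17/25 high=4/5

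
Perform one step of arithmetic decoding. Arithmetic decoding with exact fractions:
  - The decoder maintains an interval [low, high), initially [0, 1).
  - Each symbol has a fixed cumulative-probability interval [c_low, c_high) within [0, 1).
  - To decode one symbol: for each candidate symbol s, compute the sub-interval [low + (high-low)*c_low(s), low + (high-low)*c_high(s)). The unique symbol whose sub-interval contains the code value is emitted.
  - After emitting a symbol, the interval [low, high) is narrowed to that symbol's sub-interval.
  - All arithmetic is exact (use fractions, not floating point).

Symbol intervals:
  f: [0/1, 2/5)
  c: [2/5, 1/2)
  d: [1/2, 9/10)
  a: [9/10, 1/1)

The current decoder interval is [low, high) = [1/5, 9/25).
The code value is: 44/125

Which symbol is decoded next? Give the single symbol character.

Interval width = high − low = 9/25 − 1/5 = 4/25
Scaled code = (code − low) / width = (44/125 − 1/5) / 4/25 = 19/20
  f: [0/1, 2/5) 
  c: [2/5, 1/2) 
  d: [1/2, 9/10) 
  a: [9/10, 1/1) ← scaled code falls here ✓

Answer: a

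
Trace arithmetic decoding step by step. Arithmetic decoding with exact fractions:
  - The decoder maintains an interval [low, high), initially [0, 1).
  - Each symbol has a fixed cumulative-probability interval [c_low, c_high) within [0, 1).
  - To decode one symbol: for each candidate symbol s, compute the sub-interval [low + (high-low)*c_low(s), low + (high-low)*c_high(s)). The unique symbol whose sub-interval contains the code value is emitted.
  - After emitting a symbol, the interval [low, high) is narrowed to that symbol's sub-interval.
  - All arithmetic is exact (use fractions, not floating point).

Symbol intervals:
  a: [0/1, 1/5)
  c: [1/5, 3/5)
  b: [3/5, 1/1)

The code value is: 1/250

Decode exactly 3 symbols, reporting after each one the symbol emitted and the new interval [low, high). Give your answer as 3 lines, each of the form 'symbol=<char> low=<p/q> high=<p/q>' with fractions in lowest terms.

Answer: symbol=a low=0/1 high=1/5
symbol=a low=0/1 high=1/25
symbol=a low=0/1 high=1/125

Derivation:
Step 1: interval [0/1, 1/1), width = 1/1 - 0/1 = 1/1
  'a': [0/1 + 1/1*0/1, 0/1 + 1/1*1/5) = [0/1, 1/5) <- contains code 1/250
  'c': [0/1 + 1/1*1/5, 0/1 + 1/1*3/5) = [1/5, 3/5)
  'b': [0/1 + 1/1*3/5, 0/1 + 1/1*1/1) = [3/5, 1/1)
  emit 'a', narrow to [0/1, 1/5)
Step 2: interval [0/1, 1/5), width = 1/5 - 0/1 = 1/5
  'a': [0/1 + 1/5*0/1, 0/1 + 1/5*1/5) = [0/1, 1/25) <- contains code 1/250
  'c': [0/1 + 1/5*1/5, 0/1 + 1/5*3/5) = [1/25, 3/25)
  'b': [0/1 + 1/5*3/5, 0/1 + 1/5*1/1) = [3/25, 1/5)
  emit 'a', narrow to [0/1, 1/25)
Step 3: interval [0/1, 1/25), width = 1/25 - 0/1 = 1/25
  'a': [0/1 + 1/25*0/1, 0/1 + 1/25*1/5) = [0/1, 1/125) <- contains code 1/250
  'c': [0/1 + 1/25*1/5, 0/1 + 1/25*3/5) = [1/125, 3/125)
  'b': [0/1 + 1/25*3/5, 0/1 + 1/25*1/1) = [3/125, 1/25)
  emit 'a', narrow to [0/1, 1/125)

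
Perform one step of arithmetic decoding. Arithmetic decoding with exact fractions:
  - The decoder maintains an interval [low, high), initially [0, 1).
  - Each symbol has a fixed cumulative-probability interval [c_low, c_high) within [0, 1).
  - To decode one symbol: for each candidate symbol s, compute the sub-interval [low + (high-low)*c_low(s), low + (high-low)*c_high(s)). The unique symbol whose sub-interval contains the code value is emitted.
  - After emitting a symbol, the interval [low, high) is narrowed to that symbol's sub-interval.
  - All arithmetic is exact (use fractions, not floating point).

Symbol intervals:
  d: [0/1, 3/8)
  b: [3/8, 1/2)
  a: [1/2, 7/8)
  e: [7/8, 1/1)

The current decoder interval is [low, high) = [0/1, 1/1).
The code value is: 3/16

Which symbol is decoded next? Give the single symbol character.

Interval width = high − low = 1/1 − 0/1 = 1/1
Scaled code = (code − low) / width = (3/16 − 0/1) / 1/1 = 3/16
  d: [0/1, 3/8) ← scaled code falls here ✓
  b: [3/8, 1/2) 
  a: [1/2, 7/8) 
  e: [7/8, 1/1) 

Answer: d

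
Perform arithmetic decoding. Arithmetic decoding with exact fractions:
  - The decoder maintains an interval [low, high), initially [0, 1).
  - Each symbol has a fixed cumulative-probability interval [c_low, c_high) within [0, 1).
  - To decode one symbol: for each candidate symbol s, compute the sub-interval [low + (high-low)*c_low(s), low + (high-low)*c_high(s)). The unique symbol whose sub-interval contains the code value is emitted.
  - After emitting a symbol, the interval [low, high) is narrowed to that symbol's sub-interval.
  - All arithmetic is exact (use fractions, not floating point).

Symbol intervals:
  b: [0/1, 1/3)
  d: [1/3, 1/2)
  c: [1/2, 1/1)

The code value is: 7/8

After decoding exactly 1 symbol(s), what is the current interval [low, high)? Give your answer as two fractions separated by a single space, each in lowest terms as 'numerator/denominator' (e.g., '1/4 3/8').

Step 1: interval [0/1, 1/1), width = 1/1 - 0/1 = 1/1
  'b': [0/1 + 1/1*0/1, 0/1 + 1/1*1/3) = [0/1, 1/3)
  'd': [0/1 + 1/1*1/3, 0/1 + 1/1*1/2) = [1/3, 1/2)
  'c': [0/1 + 1/1*1/2, 0/1 + 1/1*1/1) = [1/2, 1/1) <- contains code 7/8
  emit 'c', narrow to [1/2, 1/1)

Answer: 1/2 1/1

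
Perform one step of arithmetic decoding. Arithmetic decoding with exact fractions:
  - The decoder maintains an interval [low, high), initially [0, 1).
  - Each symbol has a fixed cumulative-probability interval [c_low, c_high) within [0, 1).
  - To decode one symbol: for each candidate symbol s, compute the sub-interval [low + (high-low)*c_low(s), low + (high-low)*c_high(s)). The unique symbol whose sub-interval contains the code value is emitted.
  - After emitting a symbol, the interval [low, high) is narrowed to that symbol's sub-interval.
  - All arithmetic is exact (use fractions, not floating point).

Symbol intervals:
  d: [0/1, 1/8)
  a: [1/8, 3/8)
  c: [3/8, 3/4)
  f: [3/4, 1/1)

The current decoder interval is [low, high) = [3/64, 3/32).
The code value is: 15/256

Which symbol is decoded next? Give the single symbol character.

Answer: a

Derivation:
Interval width = high − low = 3/32 − 3/64 = 3/64
Scaled code = (code − low) / width = (15/256 − 3/64) / 3/64 = 1/4
  d: [0/1, 1/8) 
  a: [1/8, 3/8) ← scaled code falls here ✓
  c: [3/8, 3/4) 
  f: [3/4, 1/1) 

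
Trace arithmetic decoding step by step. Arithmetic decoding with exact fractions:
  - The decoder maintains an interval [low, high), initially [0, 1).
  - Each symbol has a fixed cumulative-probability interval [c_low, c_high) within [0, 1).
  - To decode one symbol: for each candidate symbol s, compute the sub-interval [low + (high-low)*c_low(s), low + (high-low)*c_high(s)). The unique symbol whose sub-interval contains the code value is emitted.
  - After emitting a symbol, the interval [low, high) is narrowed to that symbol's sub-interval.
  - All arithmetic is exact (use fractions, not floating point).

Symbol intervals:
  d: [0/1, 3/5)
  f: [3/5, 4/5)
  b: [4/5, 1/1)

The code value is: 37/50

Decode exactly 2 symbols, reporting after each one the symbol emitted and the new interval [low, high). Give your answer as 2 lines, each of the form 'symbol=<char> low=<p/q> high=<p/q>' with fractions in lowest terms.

Answer: symbol=f low=3/5 high=4/5
symbol=f low=18/25 high=19/25

Derivation:
Step 1: interval [0/1, 1/1), width = 1/1 - 0/1 = 1/1
  'd': [0/1 + 1/1*0/1, 0/1 + 1/1*3/5) = [0/1, 3/5)
  'f': [0/1 + 1/1*3/5, 0/1 + 1/1*4/5) = [3/5, 4/5) <- contains code 37/50
  'b': [0/1 + 1/1*4/5, 0/1 + 1/1*1/1) = [4/5, 1/1)
  emit 'f', narrow to [3/5, 4/5)
Step 2: interval [3/5, 4/5), width = 4/5 - 3/5 = 1/5
  'd': [3/5 + 1/5*0/1, 3/5 + 1/5*3/5) = [3/5, 18/25)
  'f': [3/5 + 1/5*3/5, 3/5 + 1/5*4/5) = [18/25, 19/25) <- contains code 37/50
  'b': [3/5 + 1/5*4/5, 3/5 + 1/5*1/1) = [19/25, 4/5)
  emit 'f', narrow to [18/25, 19/25)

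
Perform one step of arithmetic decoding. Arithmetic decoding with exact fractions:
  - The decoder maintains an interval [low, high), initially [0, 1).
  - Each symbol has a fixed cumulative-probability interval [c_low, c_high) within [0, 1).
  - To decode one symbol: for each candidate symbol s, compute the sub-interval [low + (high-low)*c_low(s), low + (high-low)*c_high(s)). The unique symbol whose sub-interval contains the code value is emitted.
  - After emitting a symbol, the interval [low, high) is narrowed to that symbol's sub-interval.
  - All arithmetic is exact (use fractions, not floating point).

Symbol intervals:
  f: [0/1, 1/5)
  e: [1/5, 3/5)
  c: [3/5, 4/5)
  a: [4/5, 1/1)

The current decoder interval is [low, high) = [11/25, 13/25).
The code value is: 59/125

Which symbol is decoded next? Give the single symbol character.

Answer: e

Derivation:
Interval width = high − low = 13/25 − 11/25 = 2/25
Scaled code = (code − low) / width = (59/125 − 11/25) / 2/25 = 2/5
  f: [0/1, 1/5) 
  e: [1/5, 3/5) ← scaled code falls here ✓
  c: [3/5, 4/5) 
  a: [4/5, 1/1) 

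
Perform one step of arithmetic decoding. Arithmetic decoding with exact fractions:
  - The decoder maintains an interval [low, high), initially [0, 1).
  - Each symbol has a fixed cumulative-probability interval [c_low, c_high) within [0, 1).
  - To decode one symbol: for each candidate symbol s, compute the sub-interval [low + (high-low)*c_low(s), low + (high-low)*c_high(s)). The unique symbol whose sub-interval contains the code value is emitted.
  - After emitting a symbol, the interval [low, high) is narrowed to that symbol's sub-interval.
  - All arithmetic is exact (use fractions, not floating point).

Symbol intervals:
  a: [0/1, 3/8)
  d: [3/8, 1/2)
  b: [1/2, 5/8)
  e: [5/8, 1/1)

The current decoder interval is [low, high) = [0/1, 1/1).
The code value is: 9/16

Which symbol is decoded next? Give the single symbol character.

Interval width = high − low = 1/1 − 0/1 = 1/1
Scaled code = (code − low) / width = (9/16 − 0/1) / 1/1 = 9/16
  a: [0/1, 3/8) 
  d: [3/8, 1/2) 
  b: [1/2, 5/8) ← scaled code falls here ✓
  e: [5/8, 1/1) 

Answer: b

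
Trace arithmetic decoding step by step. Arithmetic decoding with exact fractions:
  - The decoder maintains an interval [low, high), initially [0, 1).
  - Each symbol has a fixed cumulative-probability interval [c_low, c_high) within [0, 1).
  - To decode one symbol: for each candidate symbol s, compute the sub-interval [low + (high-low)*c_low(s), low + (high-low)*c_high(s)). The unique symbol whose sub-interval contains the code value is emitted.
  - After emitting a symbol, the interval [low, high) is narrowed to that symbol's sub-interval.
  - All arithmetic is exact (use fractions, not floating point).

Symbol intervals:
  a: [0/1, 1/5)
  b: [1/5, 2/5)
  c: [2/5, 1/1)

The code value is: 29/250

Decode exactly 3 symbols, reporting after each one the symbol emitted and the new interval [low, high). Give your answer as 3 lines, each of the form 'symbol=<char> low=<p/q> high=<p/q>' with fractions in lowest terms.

Step 1: interval [0/1, 1/1), width = 1/1 - 0/1 = 1/1
  'a': [0/1 + 1/1*0/1, 0/1 + 1/1*1/5) = [0/1, 1/5) <- contains code 29/250
  'b': [0/1 + 1/1*1/5, 0/1 + 1/1*2/5) = [1/5, 2/5)
  'c': [0/1 + 1/1*2/5, 0/1 + 1/1*1/1) = [2/5, 1/1)
  emit 'a', narrow to [0/1, 1/5)
Step 2: interval [0/1, 1/5), width = 1/5 - 0/1 = 1/5
  'a': [0/1 + 1/5*0/1, 0/1 + 1/5*1/5) = [0/1, 1/25)
  'b': [0/1 + 1/5*1/5, 0/1 + 1/5*2/5) = [1/25, 2/25)
  'c': [0/1 + 1/5*2/5, 0/1 + 1/5*1/1) = [2/25, 1/5) <- contains code 29/250
  emit 'c', narrow to [2/25, 1/5)
Step 3: interval [2/25, 1/5), width = 1/5 - 2/25 = 3/25
  'a': [2/25 + 3/25*0/1, 2/25 + 3/25*1/5) = [2/25, 13/125)
  'b': [2/25 + 3/25*1/5, 2/25 + 3/25*2/5) = [13/125, 16/125) <- contains code 29/250
  'c': [2/25 + 3/25*2/5, 2/25 + 3/25*1/1) = [16/125, 1/5)
  emit 'b', narrow to [13/125, 16/125)

Answer: symbol=a low=0/1 high=1/5
symbol=c low=2/25 high=1/5
symbol=b low=13/125 high=16/125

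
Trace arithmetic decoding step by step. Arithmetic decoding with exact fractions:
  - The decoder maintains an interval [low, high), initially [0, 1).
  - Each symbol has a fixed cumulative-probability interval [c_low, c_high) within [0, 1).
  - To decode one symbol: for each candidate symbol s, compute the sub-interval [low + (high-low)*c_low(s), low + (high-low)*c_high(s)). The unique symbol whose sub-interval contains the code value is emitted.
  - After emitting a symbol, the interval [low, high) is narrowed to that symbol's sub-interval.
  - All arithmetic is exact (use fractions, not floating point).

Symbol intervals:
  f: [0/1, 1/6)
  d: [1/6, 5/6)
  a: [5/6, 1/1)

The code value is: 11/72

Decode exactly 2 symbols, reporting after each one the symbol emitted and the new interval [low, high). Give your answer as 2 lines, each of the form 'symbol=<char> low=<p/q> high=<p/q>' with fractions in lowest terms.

Step 1: interval [0/1, 1/1), width = 1/1 - 0/1 = 1/1
  'f': [0/1 + 1/1*0/1, 0/1 + 1/1*1/6) = [0/1, 1/6) <- contains code 11/72
  'd': [0/1 + 1/1*1/6, 0/1 + 1/1*5/6) = [1/6, 5/6)
  'a': [0/1 + 1/1*5/6, 0/1 + 1/1*1/1) = [5/6, 1/1)
  emit 'f', narrow to [0/1, 1/6)
Step 2: interval [0/1, 1/6), width = 1/6 - 0/1 = 1/6
  'f': [0/1 + 1/6*0/1, 0/1 + 1/6*1/6) = [0/1, 1/36)
  'd': [0/1 + 1/6*1/6, 0/1 + 1/6*5/6) = [1/36, 5/36)
  'a': [0/1 + 1/6*5/6, 0/1 + 1/6*1/1) = [5/36, 1/6) <- contains code 11/72
  emit 'a', narrow to [5/36, 1/6)

Answer: symbol=f low=0/1 high=1/6
symbol=a low=5/36 high=1/6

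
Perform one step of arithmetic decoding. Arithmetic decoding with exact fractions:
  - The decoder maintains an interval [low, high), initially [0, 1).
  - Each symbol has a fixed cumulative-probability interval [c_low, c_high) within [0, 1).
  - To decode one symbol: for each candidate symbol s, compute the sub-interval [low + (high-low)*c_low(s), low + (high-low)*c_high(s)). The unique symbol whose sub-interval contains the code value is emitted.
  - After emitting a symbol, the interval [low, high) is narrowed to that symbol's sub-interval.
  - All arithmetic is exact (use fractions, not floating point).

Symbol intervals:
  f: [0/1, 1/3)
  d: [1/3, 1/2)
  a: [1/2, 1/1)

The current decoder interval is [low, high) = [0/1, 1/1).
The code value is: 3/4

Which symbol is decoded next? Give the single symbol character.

Answer: a

Derivation:
Interval width = high − low = 1/1 − 0/1 = 1/1
Scaled code = (code − low) / width = (3/4 − 0/1) / 1/1 = 3/4
  f: [0/1, 1/3) 
  d: [1/3, 1/2) 
  a: [1/2, 1/1) ← scaled code falls here ✓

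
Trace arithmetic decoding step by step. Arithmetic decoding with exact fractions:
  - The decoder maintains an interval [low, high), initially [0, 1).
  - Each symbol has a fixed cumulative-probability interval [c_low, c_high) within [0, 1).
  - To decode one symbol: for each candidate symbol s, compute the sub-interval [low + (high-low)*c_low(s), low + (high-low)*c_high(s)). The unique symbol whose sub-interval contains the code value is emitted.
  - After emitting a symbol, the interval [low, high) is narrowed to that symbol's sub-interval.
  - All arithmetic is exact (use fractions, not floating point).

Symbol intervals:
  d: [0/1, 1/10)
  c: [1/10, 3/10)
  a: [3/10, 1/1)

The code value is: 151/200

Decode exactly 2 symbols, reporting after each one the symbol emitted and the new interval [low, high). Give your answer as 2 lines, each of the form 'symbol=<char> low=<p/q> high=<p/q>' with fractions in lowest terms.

Step 1: interval [0/1, 1/1), width = 1/1 - 0/1 = 1/1
  'd': [0/1 + 1/1*0/1, 0/1 + 1/1*1/10) = [0/1, 1/10)
  'c': [0/1 + 1/1*1/10, 0/1 + 1/1*3/10) = [1/10, 3/10)
  'a': [0/1 + 1/1*3/10, 0/1 + 1/1*1/1) = [3/10, 1/1) <- contains code 151/200
  emit 'a', narrow to [3/10, 1/1)
Step 2: interval [3/10, 1/1), width = 1/1 - 3/10 = 7/10
  'd': [3/10 + 7/10*0/1, 3/10 + 7/10*1/10) = [3/10, 37/100)
  'c': [3/10 + 7/10*1/10, 3/10 + 7/10*3/10) = [37/100, 51/100)
  'a': [3/10 + 7/10*3/10, 3/10 + 7/10*1/1) = [51/100, 1/1) <- contains code 151/200
  emit 'a', narrow to [51/100, 1/1)

Answer: symbol=a low=3/10 high=1/1
symbol=a low=51/100 high=1/1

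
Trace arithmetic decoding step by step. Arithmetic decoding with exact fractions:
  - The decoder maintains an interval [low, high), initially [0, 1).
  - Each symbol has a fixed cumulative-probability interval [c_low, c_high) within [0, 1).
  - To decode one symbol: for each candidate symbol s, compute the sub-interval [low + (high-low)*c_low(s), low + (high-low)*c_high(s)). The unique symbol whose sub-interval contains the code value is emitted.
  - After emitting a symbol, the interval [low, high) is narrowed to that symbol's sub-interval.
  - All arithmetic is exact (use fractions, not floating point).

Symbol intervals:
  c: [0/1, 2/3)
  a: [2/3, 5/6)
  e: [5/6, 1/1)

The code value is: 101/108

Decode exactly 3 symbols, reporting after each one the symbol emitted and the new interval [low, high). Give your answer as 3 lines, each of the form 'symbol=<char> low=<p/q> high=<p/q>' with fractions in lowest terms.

Step 1: interval [0/1, 1/1), width = 1/1 - 0/1 = 1/1
  'c': [0/1 + 1/1*0/1, 0/1 + 1/1*2/3) = [0/1, 2/3)
  'a': [0/1 + 1/1*2/3, 0/1 + 1/1*5/6) = [2/3, 5/6)
  'e': [0/1 + 1/1*5/6, 0/1 + 1/1*1/1) = [5/6, 1/1) <- contains code 101/108
  emit 'e', narrow to [5/6, 1/1)
Step 2: interval [5/6, 1/1), width = 1/1 - 5/6 = 1/6
  'c': [5/6 + 1/6*0/1, 5/6 + 1/6*2/3) = [5/6, 17/18) <- contains code 101/108
  'a': [5/6 + 1/6*2/3, 5/6 + 1/6*5/6) = [17/18, 35/36)
  'e': [5/6 + 1/6*5/6, 5/6 + 1/6*1/1) = [35/36, 1/1)
  emit 'c', narrow to [5/6, 17/18)
Step 3: interval [5/6, 17/18), width = 17/18 - 5/6 = 1/9
  'c': [5/6 + 1/9*0/1, 5/6 + 1/9*2/3) = [5/6, 49/54)
  'a': [5/6 + 1/9*2/3, 5/6 + 1/9*5/6) = [49/54, 25/27)
  'e': [5/6 + 1/9*5/6, 5/6 + 1/9*1/1) = [25/27, 17/18) <- contains code 101/108
  emit 'e', narrow to [25/27, 17/18)

Answer: symbol=e low=5/6 high=1/1
symbol=c low=5/6 high=17/18
symbol=e low=25/27 high=17/18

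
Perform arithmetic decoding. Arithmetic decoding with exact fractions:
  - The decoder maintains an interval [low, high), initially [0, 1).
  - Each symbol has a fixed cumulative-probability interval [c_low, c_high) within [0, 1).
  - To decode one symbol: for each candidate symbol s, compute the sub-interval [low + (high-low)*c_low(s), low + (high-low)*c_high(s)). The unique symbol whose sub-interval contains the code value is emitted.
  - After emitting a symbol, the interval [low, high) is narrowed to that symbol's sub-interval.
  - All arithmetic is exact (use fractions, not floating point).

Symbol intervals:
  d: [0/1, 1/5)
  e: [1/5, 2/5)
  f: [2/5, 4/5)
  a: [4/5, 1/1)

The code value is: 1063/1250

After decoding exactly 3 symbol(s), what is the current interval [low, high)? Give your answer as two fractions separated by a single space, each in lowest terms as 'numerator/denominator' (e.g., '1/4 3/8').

Answer: 106/125 107/125

Derivation:
Step 1: interval [0/1, 1/1), width = 1/1 - 0/1 = 1/1
  'd': [0/1 + 1/1*0/1, 0/1 + 1/1*1/5) = [0/1, 1/5)
  'e': [0/1 + 1/1*1/5, 0/1 + 1/1*2/5) = [1/5, 2/5)
  'f': [0/1 + 1/1*2/5, 0/1 + 1/1*4/5) = [2/5, 4/5)
  'a': [0/1 + 1/1*4/5, 0/1 + 1/1*1/1) = [4/5, 1/1) <- contains code 1063/1250
  emit 'a', narrow to [4/5, 1/1)
Step 2: interval [4/5, 1/1), width = 1/1 - 4/5 = 1/5
  'd': [4/5 + 1/5*0/1, 4/5 + 1/5*1/5) = [4/5, 21/25)
  'e': [4/5 + 1/5*1/5, 4/5 + 1/5*2/5) = [21/25, 22/25) <- contains code 1063/1250
  'f': [4/5 + 1/5*2/5, 4/5 + 1/5*4/5) = [22/25, 24/25)
  'a': [4/5 + 1/5*4/5, 4/5 + 1/5*1/1) = [24/25, 1/1)
  emit 'e', narrow to [21/25, 22/25)
Step 3: interval [21/25, 22/25), width = 22/25 - 21/25 = 1/25
  'd': [21/25 + 1/25*0/1, 21/25 + 1/25*1/5) = [21/25, 106/125)
  'e': [21/25 + 1/25*1/5, 21/25 + 1/25*2/5) = [106/125, 107/125) <- contains code 1063/1250
  'f': [21/25 + 1/25*2/5, 21/25 + 1/25*4/5) = [107/125, 109/125)
  'a': [21/25 + 1/25*4/5, 21/25 + 1/25*1/1) = [109/125, 22/25)
  emit 'e', narrow to [106/125, 107/125)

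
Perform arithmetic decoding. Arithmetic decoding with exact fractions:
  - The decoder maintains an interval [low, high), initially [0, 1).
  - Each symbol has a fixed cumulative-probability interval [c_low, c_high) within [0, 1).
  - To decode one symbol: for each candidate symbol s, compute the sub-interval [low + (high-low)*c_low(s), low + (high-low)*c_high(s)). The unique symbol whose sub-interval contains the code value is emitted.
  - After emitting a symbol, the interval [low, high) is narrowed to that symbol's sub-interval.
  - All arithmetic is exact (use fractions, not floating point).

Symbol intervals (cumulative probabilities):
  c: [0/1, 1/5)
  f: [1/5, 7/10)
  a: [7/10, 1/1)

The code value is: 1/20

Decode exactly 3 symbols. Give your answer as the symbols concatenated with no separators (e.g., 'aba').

Answer: cfc

Derivation:
Step 1: interval [0/1, 1/1), width = 1/1 - 0/1 = 1/1
  'c': [0/1 + 1/1*0/1, 0/1 + 1/1*1/5) = [0/1, 1/5) <- contains code 1/20
  'f': [0/1 + 1/1*1/5, 0/1 + 1/1*7/10) = [1/5, 7/10)
  'a': [0/1 + 1/1*7/10, 0/1 + 1/1*1/1) = [7/10, 1/1)
  emit 'c', narrow to [0/1, 1/5)
Step 2: interval [0/1, 1/5), width = 1/5 - 0/1 = 1/5
  'c': [0/1 + 1/5*0/1, 0/1 + 1/5*1/5) = [0/1, 1/25)
  'f': [0/1 + 1/5*1/5, 0/1 + 1/5*7/10) = [1/25, 7/50) <- contains code 1/20
  'a': [0/1 + 1/5*7/10, 0/1 + 1/5*1/1) = [7/50, 1/5)
  emit 'f', narrow to [1/25, 7/50)
Step 3: interval [1/25, 7/50), width = 7/50 - 1/25 = 1/10
  'c': [1/25 + 1/10*0/1, 1/25 + 1/10*1/5) = [1/25, 3/50) <- contains code 1/20
  'f': [1/25 + 1/10*1/5, 1/25 + 1/10*7/10) = [3/50, 11/100)
  'a': [1/25 + 1/10*7/10, 1/25 + 1/10*1/1) = [11/100, 7/50)
  emit 'c', narrow to [1/25, 3/50)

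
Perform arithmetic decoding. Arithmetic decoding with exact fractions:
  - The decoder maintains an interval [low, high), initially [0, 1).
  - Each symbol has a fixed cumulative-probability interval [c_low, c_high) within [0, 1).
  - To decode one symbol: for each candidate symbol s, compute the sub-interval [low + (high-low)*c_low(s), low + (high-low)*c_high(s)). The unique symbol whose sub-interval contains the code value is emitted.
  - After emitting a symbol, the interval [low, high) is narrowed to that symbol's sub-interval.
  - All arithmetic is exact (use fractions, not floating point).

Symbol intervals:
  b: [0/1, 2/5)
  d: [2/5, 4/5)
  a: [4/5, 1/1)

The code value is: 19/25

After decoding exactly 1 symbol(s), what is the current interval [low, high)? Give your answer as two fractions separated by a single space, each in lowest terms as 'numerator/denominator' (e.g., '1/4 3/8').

Step 1: interval [0/1, 1/1), width = 1/1 - 0/1 = 1/1
  'b': [0/1 + 1/1*0/1, 0/1 + 1/1*2/5) = [0/1, 2/5)
  'd': [0/1 + 1/1*2/5, 0/1 + 1/1*4/5) = [2/5, 4/5) <- contains code 19/25
  'a': [0/1 + 1/1*4/5, 0/1 + 1/1*1/1) = [4/5, 1/1)
  emit 'd', narrow to [2/5, 4/5)

Answer: 2/5 4/5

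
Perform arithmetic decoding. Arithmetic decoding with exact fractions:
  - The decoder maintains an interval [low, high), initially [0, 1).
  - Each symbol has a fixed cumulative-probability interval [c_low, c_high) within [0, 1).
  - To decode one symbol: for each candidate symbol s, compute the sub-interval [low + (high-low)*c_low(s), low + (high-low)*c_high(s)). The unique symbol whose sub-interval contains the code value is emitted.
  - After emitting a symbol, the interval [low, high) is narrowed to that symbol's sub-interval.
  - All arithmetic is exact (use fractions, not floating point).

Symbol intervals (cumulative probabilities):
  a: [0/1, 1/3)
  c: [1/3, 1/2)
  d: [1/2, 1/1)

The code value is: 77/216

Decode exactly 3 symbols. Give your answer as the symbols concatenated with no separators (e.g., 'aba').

Step 1: interval [0/1, 1/1), width = 1/1 - 0/1 = 1/1
  'a': [0/1 + 1/1*0/1, 0/1 + 1/1*1/3) = [0/1, 1/3)
  'c': [0/1 + 1/1*1/3, 0/1 + 1/1*1/2) = [1/3, 1/2) <- contains code 77/216
  'd': [0/1 + 1/1*1/2, 0/1 + 1/1*1/1) = [1/2, 1/1)
  emit 'c', narrow to [1/3, 1/2)
Step 2: interval [1/3, 1/2), width = 1/2 - 1/3 = 1/6
  'a': [1/3 + 1/6*0/1, 1/3 + 1/6*1/3) = [1/3, 7/18) <- contains code 77/216
  'c': [1/3 + 1/6*1/3, 1/3 + 1/6*1/2) = [7/18, 5/12)
  'd': [1/3 + 1/6*1/2, 1/3 + 1/6*1/1) = [5/12, 1/2)
  emit 'a', narrow to [1/3, 7/18)
Step 3: interval [1/3, 7/18), width = 7/18 - 1/3 = 1/18
  'a': [1/3 + 1/18*0/1, 1/3 + 1/18*1/3) = [1/3, 19/54)
  'c': [1/3 + 1/18*1/3, 1/3 + 1/18*1/2) = [19/54, 13/36) <- contains code 77/216
  'd': [1/3 + 1/18*1/2, 1/3 + 1/18*1/1) = [13/36, 7/18)
  emit 'c', narrow to [19/54, 13/36)

Answer: cac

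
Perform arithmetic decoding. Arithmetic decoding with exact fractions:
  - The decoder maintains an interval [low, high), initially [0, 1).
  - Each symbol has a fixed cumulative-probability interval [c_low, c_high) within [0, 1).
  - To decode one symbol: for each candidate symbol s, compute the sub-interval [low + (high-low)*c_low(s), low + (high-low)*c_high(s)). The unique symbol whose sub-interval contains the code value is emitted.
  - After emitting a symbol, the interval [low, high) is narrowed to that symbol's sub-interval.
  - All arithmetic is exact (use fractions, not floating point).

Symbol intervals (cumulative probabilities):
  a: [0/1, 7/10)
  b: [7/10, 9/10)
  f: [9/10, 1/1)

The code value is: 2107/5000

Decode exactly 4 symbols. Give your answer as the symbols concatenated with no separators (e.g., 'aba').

Step 1: interval [0/1, 1/1), width = 1/1 - 0/1 = 1/1
  'a': [0/1 + 1/1*0/1, 0/1 + 1/1*7/10) = [0/1, 7/10) <- contains code 2107/5000
  'b': [0/1 + 1/1*7/10, 0/1 + 1/1*9/10) = [7/10, 9/10)
  'f': [0/1 + 1/1*9/10, 0/1 + 1/1*1/1) = [9/10, 1/1)
  emit 'a', narrow to [0/1, 7/10)
Step 2: interval [0/1, 7/10), width = 7/10 - 0/1 = 7/10
  'a': [0/1 + 7/10*0/1, 0/1 + 7/10*7/10) = [0/1, 49/100) <- contains code 2107/5000
  'b': [0/1 + 7/10*7/10, 0/1 + 7/10*9/10) = [49/100, 63/100)
  'f': [0/1 + 7/10*9/10, 0/1 + 7/10*1/1) = [63/100, 7/10)
  emit 'a', narrow to [0/1, 49/100)
Step 3: interval [0/1, 49/100), width = 49/100 - 0/1 = 49/100
  'a': [0/1 + 49/100*0/1, 0/1 + 49/100*7/10) = [0/1, 343/1000)
  'b': [0/1 + 49/100*7/10, 0/1 + 49/100*9/10) = [343/1000, 441/1000) <- contains code 2107/5000
  'f': [0/1 + 49/100*9/10, 0/1 + 49/100*1/1) = [441/1000, 49/100)
  emit 'b', narrow to [343/1000, 441/1000)
Step 4: interval [343/1000, 441/1000), width = 441/1000 - 343/1000 = 49/500
  'a': [343/1000 + 49/500*0/1, 343/1000 + 49/500*7/10) = [343/1000, 1029/2500)
  'b': [343/1000 + 49/500*7/10, 343/1000 + 49/500*9/10) = [1029/2500, 539/1250) <- contains code 2107/5000
  'f': [343/1000 + 49/500*9/10, 343/1000 + 49/500*1/1) = [539/1250, 441/1000)
  emit 'b', narrow to [1029/2500, 539/1250)

Answer: aabb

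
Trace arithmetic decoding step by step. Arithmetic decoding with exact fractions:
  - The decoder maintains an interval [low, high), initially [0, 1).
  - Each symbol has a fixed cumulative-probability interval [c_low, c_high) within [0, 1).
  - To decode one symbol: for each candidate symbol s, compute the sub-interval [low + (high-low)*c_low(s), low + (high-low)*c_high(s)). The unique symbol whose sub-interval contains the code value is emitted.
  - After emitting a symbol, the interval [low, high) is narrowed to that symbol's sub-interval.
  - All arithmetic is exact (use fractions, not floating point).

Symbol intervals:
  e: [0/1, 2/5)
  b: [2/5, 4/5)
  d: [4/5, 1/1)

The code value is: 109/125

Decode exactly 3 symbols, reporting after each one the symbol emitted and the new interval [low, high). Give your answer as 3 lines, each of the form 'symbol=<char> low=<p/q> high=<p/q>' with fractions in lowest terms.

Step 1: interval [0/1, 1/1), width = 1/1 - 0/1 = 1/1
  'e': [0/1 + 1/1*0/1, 0/1 + 1/1*2/5) = [0/1, 2/5)
  'b': [0/1 + 1/1*2/5, 0/1 + 1/1*4/5) = [2/5, 4/5)
  'd': [0/1 + 1/1*4/5, 0/1 + 1/1*1/1) = [4/5, 1/1) <- contains code 109/125
  emit 'd', narrow to [4/5, 1/1)
Step 2: interval [4/5, 1/1), width = 1/1 - 4/5 = 1/5
  'e': [4/5 + 1/5*0/1, 4/5 + 1/5*2/5) = [4/5, 22/25) <- contains code 109/125
  'b': [4/5 + 1/5*2/5, 4/5 + 1/5*4/5) = [22/25, 24/25)
  'd': [4/5 + 1/5*4/5, 4/5 + 1/5*1/1) = [24/25, 1/1)
  emit 'e', narrow to [4/5, 22/25)
Step 3: interval [4/5, 22/25), width = 22/25 - 4/5 = 2/25
  'e': [4/5 + 2/25*0/1, 4/5 + 2/25*2/5) = [4/5, 104/125)
  'b': [4/5 + 2/25*2/5, 4/5 + 2/25*4/5) = [104/125, 108/125)
  'd': [4/5 + 2/25*4/5, 4/5 + 2/25*1/1) = [108/125, 22/25) <- contains code 109/125
  emit 'd', narrow to [108/125, 22/25)

Answer: symbol=d low=4/5 high=1/1
symbol=e low=4/5 high=22/25
symbol=d low=108/125 high=22/25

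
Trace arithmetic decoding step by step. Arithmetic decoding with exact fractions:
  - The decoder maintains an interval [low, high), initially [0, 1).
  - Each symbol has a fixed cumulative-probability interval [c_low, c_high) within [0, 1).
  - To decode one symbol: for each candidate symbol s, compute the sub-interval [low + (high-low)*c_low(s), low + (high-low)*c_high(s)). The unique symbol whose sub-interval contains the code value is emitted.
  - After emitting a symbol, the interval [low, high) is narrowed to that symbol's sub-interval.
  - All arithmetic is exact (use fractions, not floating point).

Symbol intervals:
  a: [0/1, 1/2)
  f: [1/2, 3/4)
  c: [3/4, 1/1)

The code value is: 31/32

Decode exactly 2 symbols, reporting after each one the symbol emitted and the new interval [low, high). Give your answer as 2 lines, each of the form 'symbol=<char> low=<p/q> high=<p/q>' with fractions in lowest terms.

Step 1: interval [0/1, 1/1), width = 1/1 - 0/1 = 1/1
  'a': [0/1 + 1/1*0/1, 0/1 + 1/1*1/2) = [0/1, 1/2)
  'f': [0/1 + 1/1*1/2, 0/1 + 1/1*3/4) = [1/2, 3/4)
  'c': [0/1 + 1/1*3/4, 0/1 + 1/1*1/1) = [3/4, 1/1) <- contains code 31/32
  emit 'c', narrow to [3/4, 1/1)
Step 2: interval [3/4, 1/1), width = 1/1 - 3/4 = 1/4
  'a': [3/4 + 1/4*0/1, 3/4 + 1/4*1/2) = [3/4, 7/8)
  'f': [3/4 + 1/4*1/2, 3/4 + 1/4*3/4) = [7/8, 15/16)
  'c': [3/4 + 1/4*3/4, 3/4 + 1/4*1/1) = [15/16, 1/1) <- contains code 31/32
  emit 'c', narrow to [15/16, 1/1)

Answer: symbol=c low=3/4 high=1/1
symbol=c low=15/16 high=1/1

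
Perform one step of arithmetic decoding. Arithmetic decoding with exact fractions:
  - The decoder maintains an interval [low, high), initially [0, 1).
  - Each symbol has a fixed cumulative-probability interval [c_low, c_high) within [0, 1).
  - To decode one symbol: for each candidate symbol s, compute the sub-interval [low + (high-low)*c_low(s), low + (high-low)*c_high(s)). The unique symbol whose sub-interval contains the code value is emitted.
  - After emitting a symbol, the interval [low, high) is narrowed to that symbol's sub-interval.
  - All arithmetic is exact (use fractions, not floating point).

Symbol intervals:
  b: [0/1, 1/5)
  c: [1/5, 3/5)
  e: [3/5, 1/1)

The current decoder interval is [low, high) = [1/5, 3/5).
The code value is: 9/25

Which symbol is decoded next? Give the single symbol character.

Answer: c

Derivation:
Interval width = high − low = 3/5 − 1/5 = 2/5
Scaled code = (code − low) / width = (9/25 − 1/5) / 2/5 = 2/5
  b: [0/1, 1/5) 
  c: [1/5, 3/5) ← scaled code falls here ✓
  e: [3/5, 1/1) 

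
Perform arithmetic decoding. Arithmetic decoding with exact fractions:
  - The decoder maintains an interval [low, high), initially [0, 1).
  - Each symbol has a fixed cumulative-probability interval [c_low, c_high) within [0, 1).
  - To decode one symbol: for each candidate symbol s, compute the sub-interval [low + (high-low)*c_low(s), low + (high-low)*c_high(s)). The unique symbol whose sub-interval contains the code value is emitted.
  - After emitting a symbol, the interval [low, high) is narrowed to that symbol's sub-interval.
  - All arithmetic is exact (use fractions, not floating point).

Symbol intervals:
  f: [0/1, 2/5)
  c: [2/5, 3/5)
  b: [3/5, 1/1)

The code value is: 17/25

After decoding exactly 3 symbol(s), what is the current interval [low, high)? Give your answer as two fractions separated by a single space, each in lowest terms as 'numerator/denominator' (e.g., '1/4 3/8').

Step 1: interval [0/1, 1/1), width = 1/1 - 0/1 = 1/1
  'f': [0/1 + 1/1*0/1, 0/1 + 1/1*2/5) = [0/1, 2/5)
  'c': [0/1 + 1/1*2/5, 0/1 + 1/1*3/5) = [2/5, 3/5)
  'b': [0/1 + 1/1*3/5, 0/1 + 1/1*1/1) = [3/5, 1/1) <- contains code 17/25
  emit 'b', narrow to [3/5, 1/1)
Step 2: interval [3/5, 1/1), width = 1/1 - 3/5 = 2/5
  'f': [3/5 + 2/5*0/1, 3/5 + 2/5*2/5) = [3/5, 19/25) <- contains code 17/25
  'c': [3/5 + 2/5*2/5, 3/5 + 2/5*3/5) = [19/25, 21/25)
  'b': [3/5 + 2/5*3/5, 3/5 + 2/5*1/1) = [21/25, 1/1)
  emit 'f', narrow to [3/5, 19/25)
Step 3: interval [3/5, 19/25), width = 19/25 - 3/5 = 4/25
  'f': [3/5 + 4/25*0/1, 3/5 + 4/25*2/5) = [3/5, 83/125)
  'c': [3/5 + 4/25*2/5, 3/5 + 4/25*3/5) = [83/125, 87/125) <- contains code 17/25
  'b': [3/5 + 4/25*3/5, 3/5 + 4/25*1/1) = [87/125, 19/25)
  emit 'c', narrow to [83/125, 87/125)

Answer: 83/125 87/125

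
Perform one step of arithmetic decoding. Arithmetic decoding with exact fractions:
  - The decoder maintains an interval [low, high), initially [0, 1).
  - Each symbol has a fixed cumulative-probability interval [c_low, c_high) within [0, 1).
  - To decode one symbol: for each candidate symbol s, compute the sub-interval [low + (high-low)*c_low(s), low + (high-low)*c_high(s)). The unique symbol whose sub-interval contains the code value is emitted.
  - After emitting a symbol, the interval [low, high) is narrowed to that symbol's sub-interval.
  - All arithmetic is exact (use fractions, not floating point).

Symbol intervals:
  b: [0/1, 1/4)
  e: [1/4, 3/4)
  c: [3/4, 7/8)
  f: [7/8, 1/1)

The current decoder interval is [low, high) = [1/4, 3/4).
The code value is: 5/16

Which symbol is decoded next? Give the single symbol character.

Interval width = high − low = 3/4 − 1/4 = 1/2
Scaled code = (code − low) / width = (5/16 − 1/4) / 1/2 = 1/8
  b: [0/1, 1/4) ← scaled code falls here ✓
  e: [1/4, 3/4) 
  c: [3/4, 7/8) 
  f: [7/8, 1/1) 

Answer: b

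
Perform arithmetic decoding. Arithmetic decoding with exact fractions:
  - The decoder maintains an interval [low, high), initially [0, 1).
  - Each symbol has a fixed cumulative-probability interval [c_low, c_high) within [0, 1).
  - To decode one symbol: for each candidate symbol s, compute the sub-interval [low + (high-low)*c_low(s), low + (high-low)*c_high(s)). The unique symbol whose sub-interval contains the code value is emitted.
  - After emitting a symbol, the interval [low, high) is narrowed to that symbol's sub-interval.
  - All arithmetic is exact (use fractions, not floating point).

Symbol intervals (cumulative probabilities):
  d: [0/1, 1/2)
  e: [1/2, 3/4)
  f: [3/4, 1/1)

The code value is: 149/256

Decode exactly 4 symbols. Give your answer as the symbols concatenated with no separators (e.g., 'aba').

Answer: edee

Derivation:
Step 1: interval [0/1, 1/1), width = 1/1 - 0/1 = 1/1
  'd': [0/1 + 1/1*0/1, 0/1 + 1/1*1/2) = [0/1, 1/2)
  'e': [0/1 + 1/1*1/2, 0/1 + 1/1*3/4) = [1/2, 3/4) <- contains code 149/256
  'f': [0/1 + 1/1*3/4, 0/1 + 1/1*1/1) = [3/4, 1/1)
  emit 'e', narrow to [1/2, 3/4)
Step 2: interval [1/2, 3/4), width = 3/4 - 1/2 = 1/4
  'd': [1/2 + 1/4*0/1, 1/2 + 1/4*1/2) = [1/2, 5/8) <- contains code 149/256
  'e': [1/2 + 1/4*1/2, 1/2 + 1/4*3/4) = [5/8, 11/16)
  'f': [1/2 + 1/4*3/4, 1/2 + 1/4*1/1) = [11/16, 3/4)
  emit 'd', narrow to [1/2, 5/8)
Step 3: interval [1/2, 5/8), width = 5/8 - 1/2 = 1/8
  'd': [1/2 + 1/8*0/1, 1/2 + 1/8*1/2) = [1/2, 9/16)
  'e': [1/2 + 1/8*1/2, 1/2 + 1/8*3/4) = [9/16, 19/32) <- contains code 149/256
  'f': [1/2 + 1/8*3/4, 1/2 + 1/8*1/1) = [19/32, 5/8)
  emit 'e', narrow to [9/16, 19/32)
Step 4: interval [9/16, 19/32), width = 19/32 - 9/16 = 1/32
  'd': [9/16 + 1/32*0/1, 9/16 + 1/32*1/2) = [9/16, 37/64)
  'e': [9/16 + 1/32*1/2, 9/16 + 1/32*3/4) = [37/64, 75/128) <- contains code 149/256
  'f': [9/16 + 1/32*3/4, 9/16 + 1/32*1/1) = [75/128, 19/32)
  emit 'e', narrow to [37/64, 75/128)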